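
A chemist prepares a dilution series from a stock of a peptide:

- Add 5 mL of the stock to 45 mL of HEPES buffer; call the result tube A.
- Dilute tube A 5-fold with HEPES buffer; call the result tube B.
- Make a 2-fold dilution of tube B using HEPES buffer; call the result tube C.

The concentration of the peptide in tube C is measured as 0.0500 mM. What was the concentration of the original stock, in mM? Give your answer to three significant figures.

5.00 mM

Step 1: 5 mL + 45 mL = 50 mL total → factor 50/5 = 10
Step 2: 5-fold → factor 5
Step 3: 2-fold → factor 2
Overall dilution factor = 10 × 5 × 2 = 100
Stock = 0.0500 mM × 100 = 5.00 mM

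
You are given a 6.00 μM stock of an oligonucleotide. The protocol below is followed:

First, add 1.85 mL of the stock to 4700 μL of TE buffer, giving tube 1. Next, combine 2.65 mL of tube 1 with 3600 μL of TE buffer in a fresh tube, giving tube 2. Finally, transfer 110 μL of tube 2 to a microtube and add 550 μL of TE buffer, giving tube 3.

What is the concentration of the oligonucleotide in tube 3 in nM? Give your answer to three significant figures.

120 nM

Step 1: 1.85 mL + 4700 μL = 6.55 mL total → factor 6.55/1.85 = 3.5405
Step 2: 2.65 mL + 3600 μL = 6.25 mL total → factor 6.25/2.65 = 2.3585
Step 3: 110 μL + 550 μL = 660 μL total → factor 660/110 = 6
Overall dilution factor = 3.5405 × 2.3585 × 6 = 50.102
Final = 6.00 μM / 50.102 = 0.1198 μM = 120 nM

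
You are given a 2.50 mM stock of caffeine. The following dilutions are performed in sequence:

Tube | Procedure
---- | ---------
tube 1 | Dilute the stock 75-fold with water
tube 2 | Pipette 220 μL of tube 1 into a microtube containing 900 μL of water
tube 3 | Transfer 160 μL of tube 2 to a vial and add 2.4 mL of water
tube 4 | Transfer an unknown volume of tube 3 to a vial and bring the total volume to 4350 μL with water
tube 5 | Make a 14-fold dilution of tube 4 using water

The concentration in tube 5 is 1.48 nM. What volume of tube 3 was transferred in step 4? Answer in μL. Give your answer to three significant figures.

220 μL

Step 1: 75-fold → factor 75
Step 2: 220 μL + 900 μL = 1120 μL total → factor 1120/220 = 5.0909
Step 3: 160 μL + 2.4 mL = 2560 μL total → factor 2560/160 = 16
Step 4: v brought to 4350 μL → factor = 4350 μL/v
Step 5: 14-fold → factor 14
Product of known-step factors = 85527
Overall factor = 2.50 mM / (1.48 nM) = 1.6892 × 10^6
Step-4 factor = 1.6892 × 10^6 / 85527 = 19.75
v = 4350 μL / 19.75 = 220 μL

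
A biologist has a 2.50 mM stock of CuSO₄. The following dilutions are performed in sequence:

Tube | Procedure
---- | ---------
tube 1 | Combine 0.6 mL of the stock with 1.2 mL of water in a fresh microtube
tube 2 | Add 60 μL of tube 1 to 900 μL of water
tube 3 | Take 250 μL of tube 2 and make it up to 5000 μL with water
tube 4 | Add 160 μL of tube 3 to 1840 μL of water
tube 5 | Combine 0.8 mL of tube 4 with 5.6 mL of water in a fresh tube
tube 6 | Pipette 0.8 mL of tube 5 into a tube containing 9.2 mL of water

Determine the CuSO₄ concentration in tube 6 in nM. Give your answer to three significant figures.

Step 1: 0.6 mL + 1.2 mL = 1.8 mL total → factor 1.8/0.6 = 3
Step 2: 60 μL + 900 μL = 960 μL total → factor 960/60 = 16
Step 3: 250 μL brought to 5000 μL → factor 5000/250 = 20
Step 4: 160 μL + 1840 μL = 2000 μL total → factor 2000/160 = 12.5
Step 5: 0.8 mL + 5.6 mL = 6.4 mL total → factor 6.4/0.8 = 8
Step 6: 0.8 mL + 9.2 mL = 10 mL total → factor 10/0.8 = 12.5
Overall dilution factor = 3 × 16 × 20 × 12.5 × 8 × 12.5 = 1.2 × 10^6
Final = 2.50 mM / 1.2 × 10^6 = 2.083 × 10^-6 mM = 2.08 nM

2.08 nM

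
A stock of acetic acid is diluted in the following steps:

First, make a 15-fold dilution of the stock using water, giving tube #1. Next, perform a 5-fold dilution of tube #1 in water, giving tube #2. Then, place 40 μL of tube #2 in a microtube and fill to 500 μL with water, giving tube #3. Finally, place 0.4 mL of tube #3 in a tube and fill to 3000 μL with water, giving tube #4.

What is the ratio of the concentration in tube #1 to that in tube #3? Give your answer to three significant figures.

62.5

Step 1: 15-fold → factor 15
Step 2: 5-fold → factor 5
Step 3: 40 μL brought to 500 μL → factor 500/40 = 12.5
Dilution factor to tube #1 = 15; to tube #3 = 937.5
[tube #1]/[tube #3] = (factor to tube #3)/(factor to tube #1) = 937.5/15 = 62.5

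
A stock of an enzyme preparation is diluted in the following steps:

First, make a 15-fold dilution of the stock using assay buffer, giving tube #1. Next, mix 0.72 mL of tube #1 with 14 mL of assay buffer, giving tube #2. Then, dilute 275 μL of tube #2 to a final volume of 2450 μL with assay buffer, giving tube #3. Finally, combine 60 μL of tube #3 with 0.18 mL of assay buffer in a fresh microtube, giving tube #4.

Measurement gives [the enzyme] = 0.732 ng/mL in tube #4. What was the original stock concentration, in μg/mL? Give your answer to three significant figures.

Step 1: 15-fold → factor 15
Step 2: 0.72 mL + 14 mL = 14.72 mL total → factor 14.72/0.72 = 20.444
Step 3: 275 μL brought to 2450 μL → factor 2450/275 = 8.9091
Step 4: 60 μL + 0.18 mL = 240 μL total → factor 240/60 = 4
Overall dilution factor = 15 × 20.444 × 8.9091 × 4 = 10928
Stock = 0.732 ng/mL × 10928 = 8000 ng/mL = 8.00 μg/mL

8.00 μg/mL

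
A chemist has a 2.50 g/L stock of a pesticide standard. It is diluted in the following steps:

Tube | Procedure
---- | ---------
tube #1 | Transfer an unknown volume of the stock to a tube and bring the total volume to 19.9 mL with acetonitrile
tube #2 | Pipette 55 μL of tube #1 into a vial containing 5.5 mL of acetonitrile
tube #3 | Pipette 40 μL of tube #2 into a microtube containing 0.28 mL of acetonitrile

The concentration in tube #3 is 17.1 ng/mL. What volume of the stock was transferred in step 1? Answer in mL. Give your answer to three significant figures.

0.110 mL

Step 1: v brought to 19.9 mL → factor = 19.9 mL/v
Step 2: 55 μL + 5.5 mL = 5555 μL total → factor 5555/55 = 101
Step 3: 40 μL + 0.28 mL = 320 μL total → factor 320/40 = 8
Product of known-step factors = 808
Overall factor = 2.50 g/L / (17.1 ng/mL) = 1.462 × 10^5
Step-1 factor = 1.462 × 10^5 / 808 = 180.94
v = 19.9 mL / 180.94 = 0.110 mL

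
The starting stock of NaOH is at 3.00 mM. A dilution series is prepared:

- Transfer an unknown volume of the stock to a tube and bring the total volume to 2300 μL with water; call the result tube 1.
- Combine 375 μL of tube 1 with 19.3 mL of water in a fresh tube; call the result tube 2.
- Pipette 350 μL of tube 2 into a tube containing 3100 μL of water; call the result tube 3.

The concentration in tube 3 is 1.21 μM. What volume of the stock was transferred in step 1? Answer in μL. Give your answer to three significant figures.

Step 1: v brought to 2300 μL → factor = 2300 μL/v
Step 2: 375 μL + 19.3 mL = 19675 μL total → factor 19675/375 = 52.467
Step 3: 350 μL + 3100 μL = 3450 μL total → factor 3450/350 = 9.8571
Product of known-step factors = 517.17
Overall factor = 3.00 mM / (1.21 μM) = 2479.3
Step-1 factor = 2479.3 / 517.17 = 4.794
v = 2300 μL / 4.794 = 480 μL

480 μL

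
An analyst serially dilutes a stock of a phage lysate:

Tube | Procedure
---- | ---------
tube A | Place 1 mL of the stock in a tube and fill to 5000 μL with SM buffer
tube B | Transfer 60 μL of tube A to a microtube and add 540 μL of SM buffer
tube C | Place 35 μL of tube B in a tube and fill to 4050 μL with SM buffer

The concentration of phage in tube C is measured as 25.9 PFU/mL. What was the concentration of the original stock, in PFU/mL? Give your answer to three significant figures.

1.50 × 10^5 PFU/mL

Step 1: 1 mL brought to 5000 μL → factor 5/1 = 5
Step 2: 60 μL + 540 μL = 600 μL total → factor 600/60 = 10
Step 3: 35 μL brought to 4050 μL → factor 4050/35 = 115.71
Overall dilution factor = 5 × 10 × 115.71 = 5785.7
Stock = 25.9 PFU/mL × 5785.7 = 1.50 × 10^5 PFU/mL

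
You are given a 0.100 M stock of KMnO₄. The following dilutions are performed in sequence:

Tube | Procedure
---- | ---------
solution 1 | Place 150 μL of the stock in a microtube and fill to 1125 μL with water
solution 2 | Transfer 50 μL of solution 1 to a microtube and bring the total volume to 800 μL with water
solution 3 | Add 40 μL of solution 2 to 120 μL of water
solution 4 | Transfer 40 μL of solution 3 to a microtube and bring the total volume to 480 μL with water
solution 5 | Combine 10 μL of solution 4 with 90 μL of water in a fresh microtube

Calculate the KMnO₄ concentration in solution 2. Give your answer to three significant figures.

0.000833 M

Step 1: 150 μL brought to 1125 μL → factor 1125/150 = 7.5
Step 2: 50 μL brought to 800 μL → factor 800/50 = 16
Dilution factor through solution 2 = 7.5 × 16 = 120
[solution 2] = 0.100 M / 120 = 0.000833 M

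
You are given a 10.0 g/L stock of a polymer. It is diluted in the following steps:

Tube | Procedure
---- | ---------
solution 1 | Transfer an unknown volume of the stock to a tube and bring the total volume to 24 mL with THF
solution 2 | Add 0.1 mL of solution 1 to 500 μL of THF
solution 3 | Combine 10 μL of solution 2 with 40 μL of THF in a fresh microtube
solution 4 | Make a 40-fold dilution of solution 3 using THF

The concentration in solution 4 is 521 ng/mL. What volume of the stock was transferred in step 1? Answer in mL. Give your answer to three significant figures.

1.50 mL

Step 1: v brought to 24 mL → factor = 24 mL/v
Step 2: 0.1 mL + 500 μL = 0.6 mL total → factor 0.6/0.1 = 6
Step 3: 10 μL + 40 μL = 50 μL total → factor 50/10 = 5
Step 4: 40-fold → factor 40
Product of known-step factors = 1200
Overall factor = 10.0 g/L / (521 ng/mL) = 19194
Step-1 factor = 19194 / 1200 = 15.995
v = 24 mL / 15.995 = 1.50 mL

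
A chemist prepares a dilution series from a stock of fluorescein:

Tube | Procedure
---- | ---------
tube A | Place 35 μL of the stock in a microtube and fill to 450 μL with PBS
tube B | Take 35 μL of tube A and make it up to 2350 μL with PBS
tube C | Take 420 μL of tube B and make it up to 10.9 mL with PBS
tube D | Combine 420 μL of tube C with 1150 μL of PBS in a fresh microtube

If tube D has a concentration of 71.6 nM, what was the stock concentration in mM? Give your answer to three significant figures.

Step 1: 35 μL brought to 450 μL → factor 450/35 = 12.857
Step 2: 35 μL brought to 2350 μL → factor 2350/35 = 67.143
Step 3: 420 μL brought to 10.9 mL → factor 10900/420 = 25.952
Step 4: 420 μL + 1150 μL = 1570 μL total → factor 1570/420 = 3.7381
Overall dilution factor = 12.857 × 67.143 × 25.952 × 3.7381 = 83748
Stock = 71.6 nM × 83748 = 5.996 × 10^6 nM = 6.00 mM

6.00 mM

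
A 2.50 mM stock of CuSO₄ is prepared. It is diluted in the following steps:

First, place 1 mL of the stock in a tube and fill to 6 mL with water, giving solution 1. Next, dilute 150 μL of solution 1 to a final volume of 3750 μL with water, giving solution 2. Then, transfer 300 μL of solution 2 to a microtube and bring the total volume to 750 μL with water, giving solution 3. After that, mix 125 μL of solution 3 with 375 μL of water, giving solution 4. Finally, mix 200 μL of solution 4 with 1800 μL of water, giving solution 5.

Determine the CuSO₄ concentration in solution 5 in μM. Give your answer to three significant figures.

Step 1: 1 mL brought to 6 mL → factor 6/1 = 6
Step 2: 150 μL brought to 3750 μL → factor 3750/150 = 25
Step 3: 300 μL brought to 750 μL → factor 750/300 = 2.5
Step 4: 125 μL + 375 μL = 500 μL total → factor 500/125 = 4
Step 5: 200 μL + 1800 μL = 2000 μL total → factor 2000/200 = 10
Overall dilution factor = 6 × 25 × 2.5 × 4 × 10 = 15000
Final = 2.50 mM / 15000 = 0.0001667 mM = 0.167 μM

0.167 μM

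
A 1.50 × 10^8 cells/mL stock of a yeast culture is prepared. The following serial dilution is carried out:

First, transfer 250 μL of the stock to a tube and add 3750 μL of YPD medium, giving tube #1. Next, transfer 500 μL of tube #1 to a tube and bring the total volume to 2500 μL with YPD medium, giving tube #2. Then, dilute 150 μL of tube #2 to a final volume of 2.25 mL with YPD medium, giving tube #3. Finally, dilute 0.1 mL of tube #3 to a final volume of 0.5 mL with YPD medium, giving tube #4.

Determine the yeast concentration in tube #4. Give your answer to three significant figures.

2.50 × 10^4 cells/mL

Step 1: 250 μL + 3750 μL = 4000 μL total → factor 4000/250 = 16
Step 2: 500 μL brought to 2500 μL → factor 2500/500 = 5
Step 3: 150 μL brought to 2.25 mL → factor 2250/150 = 15
Step 4: 0.1 mL brought to 0.5 mL → factor 0.5/0.1 = 5
Overall dilution factor = 16 × 5 × 15 × 5 = 6000
Final = 1.50 × 10^8 cells/mL / 6000 = 2.50 × 10^4 cells/mL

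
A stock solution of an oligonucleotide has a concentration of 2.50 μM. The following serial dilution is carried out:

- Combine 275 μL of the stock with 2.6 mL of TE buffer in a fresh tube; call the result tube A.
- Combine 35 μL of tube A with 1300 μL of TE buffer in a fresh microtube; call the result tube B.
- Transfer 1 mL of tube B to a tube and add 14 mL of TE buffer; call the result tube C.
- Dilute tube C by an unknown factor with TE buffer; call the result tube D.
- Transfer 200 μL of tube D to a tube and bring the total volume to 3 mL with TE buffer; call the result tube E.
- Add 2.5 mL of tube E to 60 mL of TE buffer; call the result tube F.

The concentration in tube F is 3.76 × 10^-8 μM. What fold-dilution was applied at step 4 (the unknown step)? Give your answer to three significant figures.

Step 1: 275 μL + 2.6 mL = 2875 μL total → factor 2875/275 = 10.455
Step 2: 35 μL + 1300 μL = 1335 μL total → factor 1335/35 = 38.143
Step 3: 1 mL + 14 mL = 15 mL total → factor 15/1 = 15
Step 4: unknown factor x
Step 5: 200 μL brought to 3 mL → factor 3000/200 = 15
Step 6: 2.5 mL + 60 mL = 62.5 mL total → factor 62.5/2.5 = 25
Product of known-step factors = 2.2431 × 10^6
Overall factor = 2.50 μM / (3.76 × 10^-8 μM) = 6.6489 × 10^7
x = 6.6489 × 10^7 / 2.2431 × 10^6 = 29.6

29.6-fold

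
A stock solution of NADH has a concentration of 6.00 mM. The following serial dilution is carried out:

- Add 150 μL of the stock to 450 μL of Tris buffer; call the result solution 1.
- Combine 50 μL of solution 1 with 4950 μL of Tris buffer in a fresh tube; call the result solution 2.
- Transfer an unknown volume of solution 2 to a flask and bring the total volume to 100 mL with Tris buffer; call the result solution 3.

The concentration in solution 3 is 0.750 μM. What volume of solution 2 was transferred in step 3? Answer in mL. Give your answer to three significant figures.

5.00 mL

Step 1: 150 μL + 450 μL = 600 μL total → factor 600/150 = 4
Step 2: 50 μL + 4950 μL = 5000 μL total → factor 5000/50 = 100
Step 3: v brought to 100 mL → factor = 100 mL/v
Product of known-step factors = 400
Overall factor = 6.00 mM / (0.750 μM) = 8000
Step-3 factor = 8000 / 400 = 20
v = 100 mL / 20 = 5.00 mL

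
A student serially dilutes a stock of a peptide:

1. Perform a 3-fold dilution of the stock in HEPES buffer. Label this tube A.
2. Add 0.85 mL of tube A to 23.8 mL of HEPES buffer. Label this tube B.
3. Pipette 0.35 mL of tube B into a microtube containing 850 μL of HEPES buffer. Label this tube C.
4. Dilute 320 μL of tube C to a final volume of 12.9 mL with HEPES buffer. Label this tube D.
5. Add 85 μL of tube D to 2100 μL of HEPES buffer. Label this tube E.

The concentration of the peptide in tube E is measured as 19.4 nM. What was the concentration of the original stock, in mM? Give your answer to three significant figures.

Step 1: 3-fold → factor 3
Step 2: 0.85 mL + 23.8 mL = 24.65 mL total → factor 24.65/0.85 = 29
Step 3: 0.35 mL + 850 μL = 1.2 mL total → factor 1.2/0.35 = 3.4286
Step 4: 320 μL brought to 12.9 mL → factor 12900/320 = 40.312
Step 5: 85 μL + 2100 μL = 2185 μL total → factor 2185/85 = 25.706
Overall dilution factor = 3 × 29 × 3.4286 × 40.312 × 25.706 = 3.091 × 10^5
Stock = 19.4 nM × 3.091 × 10^5 = 5.997 × 10^6 nM = 6.00 mM

6.00 mM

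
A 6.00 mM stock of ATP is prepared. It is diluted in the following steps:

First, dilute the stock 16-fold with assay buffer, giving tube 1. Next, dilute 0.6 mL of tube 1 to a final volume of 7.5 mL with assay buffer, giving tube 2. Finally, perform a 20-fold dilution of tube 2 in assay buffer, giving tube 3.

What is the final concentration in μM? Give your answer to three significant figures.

Step 1: 16-fold → factor 16
Step 2: 0.6 mL brought to 7.5 mL → factor 7.5/0.6 = 12.5
Step 3: 20-fold → factor 20
Overall dilution factor = 16 × 12.5 × 20 = 4000
Final = 6.00 mM / 4000 = 0.001500 mM = 1.50 μM

1.50 μM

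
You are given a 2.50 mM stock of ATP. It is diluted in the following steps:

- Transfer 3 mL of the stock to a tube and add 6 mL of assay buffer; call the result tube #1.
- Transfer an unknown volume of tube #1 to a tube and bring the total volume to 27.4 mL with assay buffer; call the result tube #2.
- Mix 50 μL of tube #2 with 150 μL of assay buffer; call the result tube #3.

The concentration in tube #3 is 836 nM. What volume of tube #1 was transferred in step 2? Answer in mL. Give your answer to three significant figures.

0.110 mL

Step 1: 3 mL + 6 mL = 9 mL total → factor 9/3 = 3
Step 2: v brought to 27.4 mL → factor = 27.4 mL/v
Step 3: 50 μL + 150 μL = 200 μL total → factor 200/50 = 4
Product of known-step factors = 12
Overall factor = 2.50 mM / (836 nM) = 2990.4
Step-2 factor = 2990.4 / 12 = 249.2
v = 27.4 mL / 249.2 = 0.110 mL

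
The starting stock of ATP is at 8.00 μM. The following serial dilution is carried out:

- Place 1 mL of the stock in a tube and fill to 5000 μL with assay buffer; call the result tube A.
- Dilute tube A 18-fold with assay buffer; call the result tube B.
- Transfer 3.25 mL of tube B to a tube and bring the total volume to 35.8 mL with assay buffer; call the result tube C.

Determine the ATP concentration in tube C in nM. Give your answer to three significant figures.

8.07 nM

Step 1: 1 mL brought to 5000 μL → factor 5/1 = 5
Step 2: 18-fold → factor 18
Step 3: 3.25 mL brought to 35.8 mL → factor 35.8/3.25 = 11.015
Overall dilution factor = 5 × 18 × 11.015 = 991.38
Final = 8.00 μM / 991.38 = 0.008070 μM = 8.07 nM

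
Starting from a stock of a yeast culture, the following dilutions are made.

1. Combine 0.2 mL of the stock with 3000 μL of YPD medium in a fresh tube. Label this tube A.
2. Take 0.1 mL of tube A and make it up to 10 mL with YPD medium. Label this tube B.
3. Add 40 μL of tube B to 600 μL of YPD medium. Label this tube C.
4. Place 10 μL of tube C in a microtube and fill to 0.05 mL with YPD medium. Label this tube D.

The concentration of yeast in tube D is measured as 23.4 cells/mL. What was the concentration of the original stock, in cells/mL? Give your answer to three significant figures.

3.00 × 10^6 cells/mL

Step 1: 0.2 mL + 3000 μL = 3.2 mL total → factor 3.2/0.2 = 16
Step 2: 0.1 mL brought to 10 mL → factor 10/0.1 = 100
Step 3: 40 μL + 600 μL = 640 μL total → factor 640/40 = 16
Step 4: 10 μL brought to 0.05 mL → factor 50/10 = 5
Overall dilution factor = 16 × 100 × 16 × 5 = 1.28 × 10^5
Stock = 23.4 cells/mL × 1.28 × 10^5 = 3.00 × 10^6 cells/mL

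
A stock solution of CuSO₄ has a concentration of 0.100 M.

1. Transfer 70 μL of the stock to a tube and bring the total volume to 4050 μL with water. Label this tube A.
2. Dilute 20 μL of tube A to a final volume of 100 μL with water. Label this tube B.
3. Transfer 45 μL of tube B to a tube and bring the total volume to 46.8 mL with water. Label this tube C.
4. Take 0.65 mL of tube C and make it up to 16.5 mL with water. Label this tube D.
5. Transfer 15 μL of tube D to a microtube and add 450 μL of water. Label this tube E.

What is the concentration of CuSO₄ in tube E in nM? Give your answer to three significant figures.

0.422 nM

Step 1: 70 μL brought to 4050 μL → factor 4050/70 = 57.857
Step 2: 20 μL brought to 100 μL → factor 100/20 = 5
Step 3: 45 μL brought to 46.8 mL → factor 46800/45 = 1040
Step 4: 0.65 mL brought to 16.5 mL → factor 16.5/0.65 = 25.385
Step 5: 15 μL + 450 μL = 465 μL total → factor 465/15 = 31
Overall dilution factor = 57.857 × 5 × 1040 × 25.385 × 31 = 2.3675 × 10^8
Final = 0.100 M / 2.3675 × 10^8 = 4.224 × 10^-10 M = 0.422 nM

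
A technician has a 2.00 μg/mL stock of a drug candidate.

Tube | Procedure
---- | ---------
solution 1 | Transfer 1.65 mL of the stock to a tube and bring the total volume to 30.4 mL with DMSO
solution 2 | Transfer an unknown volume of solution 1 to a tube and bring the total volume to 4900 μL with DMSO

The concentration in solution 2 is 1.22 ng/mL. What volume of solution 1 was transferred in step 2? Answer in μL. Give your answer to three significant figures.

55.1 μL

Step 1: 1.65 mL brought to 30.4 mL → factor 30.4/1.65 = 18.424
Step 2: v brought to 4900 μL → factor = 4900 μL/v
Product of known-step factors = 18.424
Overall factor = 2.00 μg/mL / (1.22 ng/mL) = 1639.3
Step-2 factor = 1639.3 / 18.424 = 88.978
v = 4900 μL / 88.978 = 55.1 μL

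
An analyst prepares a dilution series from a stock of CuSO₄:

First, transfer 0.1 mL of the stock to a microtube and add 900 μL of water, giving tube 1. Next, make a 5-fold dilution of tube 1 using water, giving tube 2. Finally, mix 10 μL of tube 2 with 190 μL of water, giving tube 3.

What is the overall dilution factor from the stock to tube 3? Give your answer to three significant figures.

1.00 × 10^3

Step 1: 0.1 mL + 900 μL = 1 mL total → factor 1/0.1 = 10
Step 2: 5-fold → factor 5
Step 3: 10 μL + 190 μL = 200 μL total → factor 200/10 = 20
Overall dilution factor = 10 × 5 × 20 = 1000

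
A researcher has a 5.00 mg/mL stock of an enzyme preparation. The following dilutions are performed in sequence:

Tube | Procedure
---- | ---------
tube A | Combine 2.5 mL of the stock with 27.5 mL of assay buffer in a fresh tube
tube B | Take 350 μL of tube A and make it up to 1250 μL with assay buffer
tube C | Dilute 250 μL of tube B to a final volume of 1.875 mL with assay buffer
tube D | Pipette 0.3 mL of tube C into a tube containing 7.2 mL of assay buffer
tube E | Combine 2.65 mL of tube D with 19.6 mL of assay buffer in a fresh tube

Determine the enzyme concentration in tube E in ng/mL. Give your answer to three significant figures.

74.1 ng/mL

Step 1: 2.5 mL + 27.5 mL = 30 mL total → factor 30/2.5 = 12
Step 2: 350 μL brought to 1250 μL → factor 1250/350 = 3.5714
Step 3: 250 μL brought to 1.875 mL → factor 1875/250 = 7.5
Step 4: 0.3 mL + 7.2 mL = 7.5 mL total → factor 7.5/0.3 = 25
Step 5: 2.65 mL + 19.6 mL = 22.25 mL total → factor 22.25/2.65 = 8.3962
Overall dilution factor = 12 × 3.5714 × 7.5 × 25 × 8.3962 = 67470
Final = 5.00 mg/mL / 67470 = 7.411 × 10^-5 mg/mL = 74.1 ng/mL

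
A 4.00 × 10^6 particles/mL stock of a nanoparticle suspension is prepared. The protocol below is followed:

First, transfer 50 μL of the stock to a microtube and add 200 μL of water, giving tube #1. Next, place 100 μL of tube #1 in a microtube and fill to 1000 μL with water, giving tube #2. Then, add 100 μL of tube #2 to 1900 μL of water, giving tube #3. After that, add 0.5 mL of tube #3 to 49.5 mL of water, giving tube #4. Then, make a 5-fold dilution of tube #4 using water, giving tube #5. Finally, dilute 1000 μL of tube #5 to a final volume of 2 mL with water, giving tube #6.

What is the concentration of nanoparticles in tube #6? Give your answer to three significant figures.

4.00 particles/mL

Step 1: 50 μL + 200 μL = 250 μL total → factor 250/50 = 5
Step 2: 100 μL brought to 1000 μL → factor 1000/100 = 10
Step 3: 100 μL + 1900 μL = 2000 μL total → factor 2000/100 = 20
Step 4: 0.5 mL + 49.5 mL = 50 mL total → factor 50/0.5 = 100
Step 5: 5-fold → factor 5
Step 6: 1000 μL brought to 2 mL → factor 2000/1000 = 2
Overall dilution factor = 5 × 10 × 20 × 100 × 5 × 2 = 1 × 10^6
Final = 4.00 × 10^6 particles/mL / 1 × 10^6 = 4.00 particles/mL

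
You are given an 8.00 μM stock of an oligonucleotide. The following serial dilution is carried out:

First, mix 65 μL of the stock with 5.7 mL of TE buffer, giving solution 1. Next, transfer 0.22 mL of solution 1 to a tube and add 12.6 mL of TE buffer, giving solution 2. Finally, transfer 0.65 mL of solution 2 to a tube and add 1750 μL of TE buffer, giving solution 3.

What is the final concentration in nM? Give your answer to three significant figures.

Step 1: 65 μL + 5.7 mL = 5765 μL total → factor 5765/65 = 88.692
Step 2: 0.22 mL + 12.6 mL = 12.82 mL total → factor 12.82/0.22 = 58.273
Step 3: 0.65 mL + 1750 μL = 2.4 mL total → factor 2.4/0.65 = 3.6923
Overall dilution factor = 88.692 × 58.273 × 3.6923 = 19083
Final = 8.00 μM / 19083 = 0.0004192 μM = 0.419 nM

0.419 nM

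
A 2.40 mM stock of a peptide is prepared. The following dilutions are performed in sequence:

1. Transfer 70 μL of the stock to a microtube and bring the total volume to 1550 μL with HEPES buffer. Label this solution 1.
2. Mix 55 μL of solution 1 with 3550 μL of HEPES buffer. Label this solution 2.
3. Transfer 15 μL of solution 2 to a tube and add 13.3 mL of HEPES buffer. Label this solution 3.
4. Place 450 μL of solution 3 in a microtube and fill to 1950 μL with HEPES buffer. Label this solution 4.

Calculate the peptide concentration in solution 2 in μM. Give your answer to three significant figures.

Step 1: 70 μL brought to 1550 μL → factor 1550/70 = 22.143
Step 2: 55 μL + 3550 μL = 3605 μL total → factor 3605/55 = 65.545
Dilution factor through solution 2 = 22.143 × 65.545 = 1451.4
[solution 2] = 2.40 mM / 1451.4 = 0.001654 mM = 1.65 μM

1.65 μM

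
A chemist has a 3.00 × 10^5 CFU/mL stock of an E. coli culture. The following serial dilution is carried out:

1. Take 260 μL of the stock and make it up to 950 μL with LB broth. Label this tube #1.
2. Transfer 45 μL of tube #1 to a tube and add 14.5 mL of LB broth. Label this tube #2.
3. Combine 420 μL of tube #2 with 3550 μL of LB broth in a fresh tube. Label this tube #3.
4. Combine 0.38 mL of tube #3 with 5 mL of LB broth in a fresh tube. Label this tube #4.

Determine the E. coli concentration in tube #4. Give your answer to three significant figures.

1.90 CFU/mL

Step 1: 260 μL brought to 950 μL → factor 950/260 = 3.6538
Step 2: 45 μL + 14.5 mL = 14545 μL total → factor 14545/45 = 323.22
Step 3: 420 μL + 3550 μL = 3970 μL total → factor 3970/420 = 9.4524
Step 4: 0.38 mL + 5 mL = 5.38 mL total → factor 5.38/0.38 = 14.158
Overall dilution factor = 3.6538 × 323.22 × 9.4524 × 14.158 = 1.5805 × 10^5
Final = 3.00 × 10^5 CFU/mL / 1.5805 × 10^5 = 1.90 CFU/mL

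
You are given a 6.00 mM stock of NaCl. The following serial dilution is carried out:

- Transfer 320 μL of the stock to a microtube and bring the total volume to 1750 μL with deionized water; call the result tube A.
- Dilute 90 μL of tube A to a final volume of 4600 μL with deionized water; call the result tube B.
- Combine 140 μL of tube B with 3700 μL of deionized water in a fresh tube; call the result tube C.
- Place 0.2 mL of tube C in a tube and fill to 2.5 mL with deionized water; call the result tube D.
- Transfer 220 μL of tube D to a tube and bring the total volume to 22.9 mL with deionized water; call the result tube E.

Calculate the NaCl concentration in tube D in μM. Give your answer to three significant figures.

0.0626 μM

Step 1: 320 μL brought to 1750 μL → factor 1750/320 = 5.4688
Step 2: 90 μL brought to 4600 μL → factor 4600/90 = 51.111
Step 3: 140 μL + 3700 μL = 3840 μL total → factor 3840/140 = 27.429
Step 4: 0.2 mL brought to 2.5 mL → factor 2.5/0.2 = 12.5
Dilution factor through tube D = 5.4688 × 51.111 × 27.429 × 12.5 = 95833
[tube D] = 6.00 mM / 95833 = 6.261 × 10^-5 mM = 0.0626 μM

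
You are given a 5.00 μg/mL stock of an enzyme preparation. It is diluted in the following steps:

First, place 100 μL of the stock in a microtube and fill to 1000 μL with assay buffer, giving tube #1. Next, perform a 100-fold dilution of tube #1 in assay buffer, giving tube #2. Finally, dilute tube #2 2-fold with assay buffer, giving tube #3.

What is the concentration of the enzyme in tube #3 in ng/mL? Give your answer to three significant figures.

2.50 ng/mL

Step 1: 100 μL brought to 1000 μL → factor 1000/100 = 10
Step 2: 100-fold → factor 100
Step 3: 2-fold → factor 2
Overall dilution factor = 10 × 100 × 2 = 2000
Final = 5.00 μg/mL / 2000 = 0.002500 μg/mL = 2.50 ng/mL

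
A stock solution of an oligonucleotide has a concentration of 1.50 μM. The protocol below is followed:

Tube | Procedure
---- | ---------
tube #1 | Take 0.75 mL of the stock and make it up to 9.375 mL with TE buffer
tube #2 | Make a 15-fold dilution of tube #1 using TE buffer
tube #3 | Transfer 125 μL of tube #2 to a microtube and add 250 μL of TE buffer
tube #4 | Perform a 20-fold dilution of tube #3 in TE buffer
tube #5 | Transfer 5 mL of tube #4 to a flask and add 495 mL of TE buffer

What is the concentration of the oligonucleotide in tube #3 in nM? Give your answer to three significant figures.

Step 1: 0.75 mL brought to 9.375 mL → factor 9.375/0.75 = 12.5
Step 2: 15-fold → factor 15
Step 3: 125 μL + 250 μL = 375 μL total → factor 375/125 = 3
Dilution factor through tube #3 = 12.5 × 15 × 3 = 562.5
[tube #3] = 1.50 μM / 562.5 = 0.002667 μM = 2.67 nM

2.67 nM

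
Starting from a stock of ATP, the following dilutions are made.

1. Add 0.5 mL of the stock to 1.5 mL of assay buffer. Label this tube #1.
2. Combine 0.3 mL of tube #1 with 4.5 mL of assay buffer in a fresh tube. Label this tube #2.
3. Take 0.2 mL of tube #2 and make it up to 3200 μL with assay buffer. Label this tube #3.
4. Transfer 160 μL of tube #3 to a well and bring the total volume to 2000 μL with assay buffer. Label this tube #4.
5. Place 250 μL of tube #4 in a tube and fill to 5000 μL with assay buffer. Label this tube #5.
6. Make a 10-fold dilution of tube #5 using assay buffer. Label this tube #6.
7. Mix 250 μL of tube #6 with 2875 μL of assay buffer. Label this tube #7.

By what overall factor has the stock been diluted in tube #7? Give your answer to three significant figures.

3.20 × 10^7

Step 1: 0.5 mL + 1.5 mL = 2 mL total → factor 2/0.5 = 4
Step 2: 0.3 mL + 4.5 mL = 4.8 mL total → factor 4.8/0.3 = 16
Step 3: 0.2 mL brought to 3200 μL → factor 3.2/0.2 = 16
Step 4: 160 μL brought to 2000 μL → factor 2000/160 = 12.5
Step 5: 250 μL brought to 5000 μL → factor 5000/250 = 20
Step 6: 10-fold → factor 10
Step 7: 250 μL + 2875 μL = 3125 μL total → factor 3125/250 = 12.5
Overall dilution factor = 4 × 16 × 16 × 12.5 × 20 × 10 × 12.5 = 3.2 × 10^7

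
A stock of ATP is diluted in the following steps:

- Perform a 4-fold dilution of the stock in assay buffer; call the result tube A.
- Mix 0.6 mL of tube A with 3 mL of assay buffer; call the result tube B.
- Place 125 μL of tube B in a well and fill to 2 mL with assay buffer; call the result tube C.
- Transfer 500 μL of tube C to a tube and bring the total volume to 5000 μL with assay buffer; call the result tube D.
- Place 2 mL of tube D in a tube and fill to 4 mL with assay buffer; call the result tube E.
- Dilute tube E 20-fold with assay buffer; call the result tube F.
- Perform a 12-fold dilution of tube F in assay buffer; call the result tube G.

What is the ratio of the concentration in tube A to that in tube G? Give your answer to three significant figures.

Step 1: 4-fold → factor 4
Step 2: 0.6 mL + 3 mL = 3.6 mL total → factor 3.6/0.6 = 6
Step 3: 125 μL brought to 2 mL → factor 2000/125 = 16
Step 4: 500 μL brought to 5000 μL → factor 5000/500 = 10
Step 5: 2 mL brought to 4 mL → factor 4/2 = 2
Step 6: 20-fold → factor 20
Step 7: 12-fold → factor 12
Dilution factor to tube A = 4; to tube G = 1.8432 × 10^6
[tube A]/[tube G] = (factor to tube G)/(factor to tube A) = 1.8432 × 10^6/4 = 4.61 × 10^5

4.61 × 10^5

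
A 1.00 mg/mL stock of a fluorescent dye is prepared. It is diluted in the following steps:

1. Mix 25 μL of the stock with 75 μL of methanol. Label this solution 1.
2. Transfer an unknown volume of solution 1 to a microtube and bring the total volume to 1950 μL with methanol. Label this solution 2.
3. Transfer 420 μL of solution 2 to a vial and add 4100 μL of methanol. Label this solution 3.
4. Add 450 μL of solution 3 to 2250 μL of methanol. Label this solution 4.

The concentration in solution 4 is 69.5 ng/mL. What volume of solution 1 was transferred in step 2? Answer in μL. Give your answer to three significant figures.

35.0 μL

Step 1: 25 μL + 75 μL = 100 μL total → factor 100/25 = 4
Step 2: v brought to 1950 μL → factor = 1950 μL/v
Step 3: 420 μL + 4100 μL = 4520 μL total → factor 4520/420 = 10.762
Step 4: 450 μL + 2250 μL = 2700 μL total → factor 2700/450 = 6
Product of known-step factors = 258.29
Overall factor = 1.00 mg/mL / (69.5 ng/mL) = 14388
Step-2 factor = 14388 / 258.29 = 55.708
v = 1950 μL / 55.708 = 35.0 μL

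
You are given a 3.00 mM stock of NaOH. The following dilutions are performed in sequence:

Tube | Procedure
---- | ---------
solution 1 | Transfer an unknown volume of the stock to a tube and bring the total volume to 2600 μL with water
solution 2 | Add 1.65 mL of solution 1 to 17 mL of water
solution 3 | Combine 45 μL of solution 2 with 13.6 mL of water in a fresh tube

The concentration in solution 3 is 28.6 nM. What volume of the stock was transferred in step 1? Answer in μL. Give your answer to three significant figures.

Step 1: v brought to 2600 μL → factor = 2600 μL/v
Step 2: 1.65 mL + 17 mL = 18.65 mL total → factor 18.65/1.65 = 11.303
Step 3: 45 μL + 13.6 mL = 13645 μL total → factor 13645/45 = 303.22
Product of known-step factors = 3427.3
Overall factor = 3.00 mM / (28.6 nM) = 1.049 × 10^5
Step-1 factor = 1.049 × 10^5 / 3427.3 = 30.605
v = 2600 μL / 30.605 = 85.0 μL

85.0 μL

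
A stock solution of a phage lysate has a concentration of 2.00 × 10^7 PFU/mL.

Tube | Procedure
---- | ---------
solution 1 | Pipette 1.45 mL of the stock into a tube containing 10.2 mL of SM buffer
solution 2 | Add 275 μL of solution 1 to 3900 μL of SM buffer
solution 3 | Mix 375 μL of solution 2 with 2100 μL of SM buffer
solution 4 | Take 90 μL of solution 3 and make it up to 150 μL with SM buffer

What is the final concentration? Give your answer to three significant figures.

Step 1: 1.45 mL + 10.2 mL = 11.65 mL total → factor 11.65/1.45 = 8.0345
Step 2: 275 μL + 3900 μL = 4175 μL total → factor 4175/275 = 15.182
Step 3: 375 μL + 2100 μL = 2475 μL total → factor 2475/375 = 6.6
Step 4: 90 μL brought to 150 μL → factor 150/90 = 1.6667
Overall dilution factor = 8.0345 × 15.182 × 6.6 × 1.6667 = 1341.8
Final = 2.00 × 10^7 PFU/mL / 1341.8 = 1.49 × 10^4 PFU/mL

1.49 × 10^4 PFU/mL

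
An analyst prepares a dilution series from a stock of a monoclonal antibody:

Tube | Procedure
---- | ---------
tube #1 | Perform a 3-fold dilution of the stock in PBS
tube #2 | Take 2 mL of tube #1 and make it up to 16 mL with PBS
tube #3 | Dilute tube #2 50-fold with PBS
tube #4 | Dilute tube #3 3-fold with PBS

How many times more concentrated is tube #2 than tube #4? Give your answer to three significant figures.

Step 1: 3-fold → factor 3
Step 2: 2 mL brought to 16 mL → factor 16/2 = 8
Step 3: 50-fold → factor 50
Step 4: 3-fold → factor 3
Dilution factor to tube #2 = 24; to tube #4 = 3600
[tube #2]/[tube #4] = (factor to tube #4)/(factor to tube #2) = 3600/24 = 150

150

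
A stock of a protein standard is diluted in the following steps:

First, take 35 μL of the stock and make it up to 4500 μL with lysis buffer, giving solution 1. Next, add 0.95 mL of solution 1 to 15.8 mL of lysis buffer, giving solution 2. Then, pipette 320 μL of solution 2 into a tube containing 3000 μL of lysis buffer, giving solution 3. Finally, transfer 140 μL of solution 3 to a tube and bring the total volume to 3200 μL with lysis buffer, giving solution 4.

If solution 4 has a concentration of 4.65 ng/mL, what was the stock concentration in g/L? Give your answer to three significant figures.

Step 1: 35 μL brought to 4500 μL → factor 4500/35 = 128.57
Step 2: 0.95 mL + 15.8 mL = 16.75 mL total → factor 16.75/0.95 = 17.632
Step 3: 320 μL + 3000 μL = 3320 μL total → factor 3320/320 = 10.375
Step 4: 140 μL brought to 3200 μL → factor 3200/140 = 22.857
Overall dilution factor = 128.57 × 17.632 × 10.375 × 22.857 = 5.3758 × 10^5
Stock = 4.65 ng/mL × 5.3758 × 10^5 = 2.500 × 10^6 ng/mL = 2.50 g/L

2.50 g/L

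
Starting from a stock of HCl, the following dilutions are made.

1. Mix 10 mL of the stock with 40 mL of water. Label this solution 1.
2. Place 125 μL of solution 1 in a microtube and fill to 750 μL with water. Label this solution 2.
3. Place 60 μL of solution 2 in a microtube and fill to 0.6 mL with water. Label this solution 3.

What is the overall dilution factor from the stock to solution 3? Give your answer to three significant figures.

Step 1: 10 mL + 40 mL = 50 mL total → factor 50/10 = 5
Step 2: 125 μL brought to 750 μL → factor 750/125 = 6
Step 3: 60 μL brought to 0.6 mL → factor 600/60 = 10
Overall dilution factor = 5 × 6 × 10 = 300

300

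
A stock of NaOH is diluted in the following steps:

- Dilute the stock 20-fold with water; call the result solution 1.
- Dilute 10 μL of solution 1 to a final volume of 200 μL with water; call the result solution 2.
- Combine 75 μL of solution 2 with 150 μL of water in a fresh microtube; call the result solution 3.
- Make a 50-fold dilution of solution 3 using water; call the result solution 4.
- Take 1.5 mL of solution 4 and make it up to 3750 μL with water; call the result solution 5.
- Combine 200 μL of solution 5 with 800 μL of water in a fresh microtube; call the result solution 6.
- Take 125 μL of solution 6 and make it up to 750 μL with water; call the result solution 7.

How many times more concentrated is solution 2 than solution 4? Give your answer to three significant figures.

Step 1: 20-fold → factor 20
Step 2: 10 μL brought to 200 μL → factor 200/10 = 20
Step 3: 75 μL + 150 μL = 225 μL total → factor 225/75 = 3
Step 4: 50-fold → factor 50
Dilution factor to solution 2 = 400; to solution 4 = 60000
[solution 2]/[solution 4] = (factor to solution 4)/(factor to solution 2) = 60000/400 = 150

150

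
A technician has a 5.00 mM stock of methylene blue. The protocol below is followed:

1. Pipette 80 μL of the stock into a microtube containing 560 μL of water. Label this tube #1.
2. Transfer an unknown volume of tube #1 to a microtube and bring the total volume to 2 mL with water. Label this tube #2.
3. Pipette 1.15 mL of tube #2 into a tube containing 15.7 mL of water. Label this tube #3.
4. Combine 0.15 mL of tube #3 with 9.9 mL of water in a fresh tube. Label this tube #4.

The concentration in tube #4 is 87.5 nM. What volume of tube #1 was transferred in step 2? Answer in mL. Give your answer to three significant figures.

Step 1: 80 μL + 560 μL = 640 μL total → factor 640/80 = 8
Step 2: v brought to 2 mL → factor = 2 mL/v
Step 3: 1.15 mL + 15.7 mL = 16.85 mL total → factor 16.85/1.15 = 14.652
Step 4: 0.15 mL + 9.9 mL = 10.05 mL total → factor 10.05/0.15 = 67
Product of known-step factors = 7853.6
Overall factor = 5.00 mM / (87.5 nM) = 57143
Step-2 factor = 57143 / 7853.6 = 7.276
v = 2 mL / 7.276 = 0.275 mL

0.275 mL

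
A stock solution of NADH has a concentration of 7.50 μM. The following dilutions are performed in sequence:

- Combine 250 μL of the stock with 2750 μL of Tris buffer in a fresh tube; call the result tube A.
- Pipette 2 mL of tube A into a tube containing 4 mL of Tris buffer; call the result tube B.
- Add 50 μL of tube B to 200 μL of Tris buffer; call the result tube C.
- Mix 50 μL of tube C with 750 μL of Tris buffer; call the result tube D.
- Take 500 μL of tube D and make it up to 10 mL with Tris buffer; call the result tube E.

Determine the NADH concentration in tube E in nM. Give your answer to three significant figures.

0.130 nM

Step 1: 250 μL + 2750 μL = 3000 μL total → factor 3000/250 = 12
Step 2: 2 mL + 4 mL = 6 mL total → factor 6/2 = 3
Step 3: 50 μL + 200 μL = 250 μL total → factor 250/50 = 5
Step 4: 50 μL + 750 μL = 800 μL total → factor 800/50 = 16
Step 5: 500 μL brought to 10 mL → factor 10000/500 = 20
Overall dilution factor = 12 × 3 × 5 × 16 × 20 = 57600
Final = 7.50 μM / 57600 = 0.0001302 μM = 0.130 nM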